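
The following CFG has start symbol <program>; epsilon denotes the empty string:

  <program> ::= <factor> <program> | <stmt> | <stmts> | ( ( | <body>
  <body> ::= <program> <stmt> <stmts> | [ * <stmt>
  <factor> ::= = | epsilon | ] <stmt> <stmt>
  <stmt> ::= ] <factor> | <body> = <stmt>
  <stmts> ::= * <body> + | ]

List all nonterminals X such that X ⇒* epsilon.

Directly nullable (have an epsilon-production): <factor>.
No other nonterminal has a production whose RHS symbols are all nullable.

{ <factor> }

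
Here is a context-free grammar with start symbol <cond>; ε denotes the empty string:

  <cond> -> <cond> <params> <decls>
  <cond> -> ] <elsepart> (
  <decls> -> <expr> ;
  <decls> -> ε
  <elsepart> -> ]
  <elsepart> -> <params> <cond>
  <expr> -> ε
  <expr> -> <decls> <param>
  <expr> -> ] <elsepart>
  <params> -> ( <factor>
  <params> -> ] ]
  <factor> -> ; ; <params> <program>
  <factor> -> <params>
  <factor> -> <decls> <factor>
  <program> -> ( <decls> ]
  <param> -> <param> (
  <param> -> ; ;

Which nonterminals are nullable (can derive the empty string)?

{ <decls>, <expr> }

Directly nullable (have an ε-production): <decls>, <expr>.
No other nonterminal has a production whose RHS symbols are all nullable.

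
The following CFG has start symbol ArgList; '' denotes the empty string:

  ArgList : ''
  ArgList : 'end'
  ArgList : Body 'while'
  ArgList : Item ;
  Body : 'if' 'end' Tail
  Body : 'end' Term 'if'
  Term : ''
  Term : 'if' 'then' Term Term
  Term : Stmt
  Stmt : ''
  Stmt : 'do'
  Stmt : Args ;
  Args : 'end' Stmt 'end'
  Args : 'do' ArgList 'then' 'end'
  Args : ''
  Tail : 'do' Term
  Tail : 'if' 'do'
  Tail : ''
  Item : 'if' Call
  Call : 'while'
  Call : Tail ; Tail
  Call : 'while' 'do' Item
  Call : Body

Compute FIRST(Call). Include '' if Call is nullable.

{ 'do', 'end', 'if', 'while', ; }

Call : 'while' contributes {'while'}.
From Call : Tail ; Tail: Tail nullable, take FIRST(Tail) ∪ {;} = { 'do', 'if', ; }.
Call : 'while' 'do' Item contributes {'while'}.
From Call : Body: add FIRST(Body) = { 'end', 'if' }.
Union: FIRST(Call) = { 'do', 'end', 'if', 'while', ; }.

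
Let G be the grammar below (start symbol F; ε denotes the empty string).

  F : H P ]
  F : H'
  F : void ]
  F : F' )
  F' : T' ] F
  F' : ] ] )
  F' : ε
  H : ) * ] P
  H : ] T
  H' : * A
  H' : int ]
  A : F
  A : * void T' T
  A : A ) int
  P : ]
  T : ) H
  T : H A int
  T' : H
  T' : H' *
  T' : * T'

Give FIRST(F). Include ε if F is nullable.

{ ), *, ], int, void }

From F : H P ]: add FIRST(H) = { ), ] }.
From F : H': add FIRST(H') = { *, int }.
F : void ] contributes {void}.
From F : F' ): F' nullable, take FIRST(F') ∪ {)} = { ), *, ], int }.
Union: FIRST(F) = { ), *, ], int, void }.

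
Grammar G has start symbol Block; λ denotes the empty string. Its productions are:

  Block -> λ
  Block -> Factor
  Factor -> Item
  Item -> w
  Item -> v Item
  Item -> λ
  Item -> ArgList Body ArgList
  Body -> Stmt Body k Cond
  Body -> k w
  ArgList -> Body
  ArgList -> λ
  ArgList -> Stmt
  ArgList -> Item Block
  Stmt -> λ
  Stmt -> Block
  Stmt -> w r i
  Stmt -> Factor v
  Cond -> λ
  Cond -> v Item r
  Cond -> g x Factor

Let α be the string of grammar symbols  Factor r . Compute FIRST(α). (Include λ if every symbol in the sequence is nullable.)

Add FIRST(Factor)\{λ} = { k, v, w }; Factor is nullable, continue.
r is a terminal; add {r} and stop.

{ k, r, v, w }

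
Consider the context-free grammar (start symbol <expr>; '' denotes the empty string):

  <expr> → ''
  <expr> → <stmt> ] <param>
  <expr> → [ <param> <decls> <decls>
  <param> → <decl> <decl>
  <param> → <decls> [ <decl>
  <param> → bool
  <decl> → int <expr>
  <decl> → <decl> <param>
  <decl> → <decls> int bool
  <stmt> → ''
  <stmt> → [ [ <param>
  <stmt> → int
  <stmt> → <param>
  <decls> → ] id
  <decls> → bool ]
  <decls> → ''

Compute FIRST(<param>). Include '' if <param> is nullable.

From <param> → <decl> <decl>: add FIRST(<decl>) = { ], bool, int }.
From <param> → <decls> [ <decl>: <decls> nullable, take FIRST(<decls>) ∪ {[} = { [, ], bool }.
<param> → bool contributes {bool}.
Union: FIRST(<param>) = { [, ], bool, int }.

{ [, ], bool, int }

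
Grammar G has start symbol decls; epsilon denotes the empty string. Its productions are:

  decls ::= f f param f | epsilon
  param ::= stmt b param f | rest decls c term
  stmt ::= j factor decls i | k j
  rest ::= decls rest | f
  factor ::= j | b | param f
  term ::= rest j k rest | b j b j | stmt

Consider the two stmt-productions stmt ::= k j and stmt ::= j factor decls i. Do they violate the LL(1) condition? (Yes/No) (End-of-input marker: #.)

FIRST(k j) = { k } and FIRST(j factor decls i) = { j }.
The FIRST sets are disjoint and neither alternative is nullable — no conflict.

No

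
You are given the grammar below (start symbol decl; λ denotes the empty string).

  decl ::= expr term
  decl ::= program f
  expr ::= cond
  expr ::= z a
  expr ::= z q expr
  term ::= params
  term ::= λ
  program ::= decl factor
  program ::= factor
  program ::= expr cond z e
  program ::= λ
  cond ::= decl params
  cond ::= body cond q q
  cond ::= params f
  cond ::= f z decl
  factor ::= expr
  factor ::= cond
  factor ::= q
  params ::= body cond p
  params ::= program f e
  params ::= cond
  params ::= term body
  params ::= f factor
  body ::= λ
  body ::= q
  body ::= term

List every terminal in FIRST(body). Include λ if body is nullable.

body ::= λ contributes λ.
body ::= q contributes {q}.
From body ::= term: add FIRST(term) = { f, q, z, λ } (including λ since term is nullable).
Union: FIRST(body) = { f, q, z, λ }.

{ f, q, z, λ }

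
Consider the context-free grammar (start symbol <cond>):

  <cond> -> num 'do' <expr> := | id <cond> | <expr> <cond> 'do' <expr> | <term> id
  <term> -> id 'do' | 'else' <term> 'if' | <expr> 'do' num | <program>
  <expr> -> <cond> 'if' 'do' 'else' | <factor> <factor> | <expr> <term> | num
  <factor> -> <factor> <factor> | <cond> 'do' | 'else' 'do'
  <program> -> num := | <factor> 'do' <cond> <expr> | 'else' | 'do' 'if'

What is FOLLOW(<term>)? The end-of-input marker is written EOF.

{ EOF, 'do', 'else', 'if', :=, id, num }

In <cond> -> <term> id: add FIRST(id) = { id }.
In <term> -> 'else' <term> 'if': add FIRST('if') = { 'if' }.
In <expr> -> <expr> <term>: <term> is at the end, add FOLLOW(<expr>) = { EOF, 'do', 'else', 'if', :=, id, num }.
Union: FOLLOW(<term>) = { EOF, 'do', 'else', 'if', :=, id, num }.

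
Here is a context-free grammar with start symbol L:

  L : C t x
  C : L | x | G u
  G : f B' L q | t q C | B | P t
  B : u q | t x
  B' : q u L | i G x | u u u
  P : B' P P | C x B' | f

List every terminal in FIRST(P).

From P : B' P P: add FIRST(B') = { i, q, u }.
From P : C x B': add FIRST(C) = { f, i, q, t, u, x }.
P : f contributes {f}.
Union: FIRST(P) = { f, i, q, t, u, x }.

{ f, i, q, t, u, x }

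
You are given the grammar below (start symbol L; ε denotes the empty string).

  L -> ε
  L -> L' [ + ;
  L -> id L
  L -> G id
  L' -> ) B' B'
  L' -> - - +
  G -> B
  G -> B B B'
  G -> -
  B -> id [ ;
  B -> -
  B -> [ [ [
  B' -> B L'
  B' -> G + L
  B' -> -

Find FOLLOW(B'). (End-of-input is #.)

In L' -> ) B' B': add FIRST(B') = { -, [, id }.
In L' -> ) B' B': B' is at the end, add FOLLOW(L') = { +, -, [, id }.
In G -> B B B': B' is at the end, add FOLLOW(G) = { +, id }.
Union: FOLLOW(B') = { +, -, [, id }.

{ +, -, [, id }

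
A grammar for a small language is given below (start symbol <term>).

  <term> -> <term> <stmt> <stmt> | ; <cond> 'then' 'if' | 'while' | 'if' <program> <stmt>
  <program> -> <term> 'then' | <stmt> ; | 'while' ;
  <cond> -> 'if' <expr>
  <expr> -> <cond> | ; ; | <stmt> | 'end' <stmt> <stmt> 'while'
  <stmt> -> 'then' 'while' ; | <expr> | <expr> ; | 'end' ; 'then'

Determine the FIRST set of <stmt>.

{ 'end', 'if', 'then', ; }

<stmt> -> 'then' 'while' ; contributes {'then'}.
From <stmt> -> <expr>: add FIRST(<expr>) = { 'end', 'if', 'then', ; }.
From <stmt> -> <expr> ;: add FIRST(<expr>) = { 'end', 'if', 'then', ; }.
<stmt> -> 'end' ; 'then' contributes {'end'}.
Union: FIRST(<stmt>) = { 'end', 'if', 'then', ; }.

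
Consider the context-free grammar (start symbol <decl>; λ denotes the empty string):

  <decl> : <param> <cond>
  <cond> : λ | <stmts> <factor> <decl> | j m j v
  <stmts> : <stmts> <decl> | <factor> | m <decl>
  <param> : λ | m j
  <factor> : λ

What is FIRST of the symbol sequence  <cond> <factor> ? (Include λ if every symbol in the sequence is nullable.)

{ j, m, λ }

Add FIRST(<cond>)\{λ} = { j, m }; <cond> is nullable, continue.
Add FIRST(<factor>)\{λ} = {  }; <factor> is nullable, continue.
Every symbol is nullable, so include λ.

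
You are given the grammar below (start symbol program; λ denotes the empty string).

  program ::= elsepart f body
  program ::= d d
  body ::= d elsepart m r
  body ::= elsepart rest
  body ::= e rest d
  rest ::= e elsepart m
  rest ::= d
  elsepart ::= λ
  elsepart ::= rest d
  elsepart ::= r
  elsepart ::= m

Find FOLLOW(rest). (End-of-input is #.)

In body ::= elsepart rest: rest is at the end, add FOLLOW(body) = { # }.
In body ::= e rest d: add FIRST(d) = { d }.
In elsepart ::= rest d: add FIRST(d) = { d }.
Union: FOLLOW(rest) = { #, d }.

{ #, d }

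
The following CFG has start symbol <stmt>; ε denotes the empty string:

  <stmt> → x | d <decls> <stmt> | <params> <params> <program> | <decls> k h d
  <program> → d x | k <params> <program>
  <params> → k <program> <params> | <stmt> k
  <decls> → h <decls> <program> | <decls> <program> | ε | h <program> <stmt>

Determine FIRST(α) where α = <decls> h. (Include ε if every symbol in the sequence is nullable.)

{ d, h, k }

Add FIRST(<decls>)\{ε} = { d, h, k }; <decls> is nullable, continue.
h is a terminal; add {h} and stop.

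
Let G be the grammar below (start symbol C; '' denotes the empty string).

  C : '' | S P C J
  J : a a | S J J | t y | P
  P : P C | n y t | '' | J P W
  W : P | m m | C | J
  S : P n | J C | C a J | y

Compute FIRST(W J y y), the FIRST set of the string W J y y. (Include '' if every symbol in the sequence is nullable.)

Add FIRST(W)\{''} = { a, m, n, t, y }; W is nullable, continue.
Add FIRST(J)\{''} = { a, m, n, t, y }; J is nullable, continue.
y is a terminal; add {y} and stop.

{ a, m, n, t, y }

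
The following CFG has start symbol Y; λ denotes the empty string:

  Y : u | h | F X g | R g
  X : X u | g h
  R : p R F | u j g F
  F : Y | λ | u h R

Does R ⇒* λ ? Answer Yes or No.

No

Nullable nonterminals: F.
No production of R has an RHS whose symbols are all nullable, so R is not nullable.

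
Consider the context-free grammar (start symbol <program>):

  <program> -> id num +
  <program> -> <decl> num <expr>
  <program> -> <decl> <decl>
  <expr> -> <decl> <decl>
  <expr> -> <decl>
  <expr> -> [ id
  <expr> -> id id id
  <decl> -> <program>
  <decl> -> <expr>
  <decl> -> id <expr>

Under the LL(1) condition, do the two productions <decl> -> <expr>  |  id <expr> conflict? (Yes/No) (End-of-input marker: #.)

Yes

FIRST(<expr>) = { [, id } and FIRST(id <expr>) = { id }.
Both contain id, so the two alternatives are not disjoint — LL(1) conflict.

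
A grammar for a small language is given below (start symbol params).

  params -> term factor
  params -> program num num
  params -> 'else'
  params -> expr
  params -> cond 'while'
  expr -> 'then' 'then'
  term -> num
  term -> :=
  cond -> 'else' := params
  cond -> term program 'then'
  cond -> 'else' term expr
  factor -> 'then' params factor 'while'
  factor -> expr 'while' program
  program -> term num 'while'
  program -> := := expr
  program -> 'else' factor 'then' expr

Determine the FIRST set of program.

From program -> term num 'while': add FIRST(term) = { :=, num }.
program -> := := expr contributes {:=}.
program -> 'else' factor 'then' expr contributes {'else'}.
Union: FIRST(program) = { 'else', :=, num }.

{ 'else', :=, num }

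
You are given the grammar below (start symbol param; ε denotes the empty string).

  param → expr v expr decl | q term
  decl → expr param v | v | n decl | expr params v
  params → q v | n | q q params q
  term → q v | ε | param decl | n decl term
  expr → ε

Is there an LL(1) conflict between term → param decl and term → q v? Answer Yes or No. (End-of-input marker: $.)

Yes

FIRST(param decl) = { q, v } and FIRST(q v) = { q }.
Both contain q, so the two alternatives are not disjoint — LL(1) conflict.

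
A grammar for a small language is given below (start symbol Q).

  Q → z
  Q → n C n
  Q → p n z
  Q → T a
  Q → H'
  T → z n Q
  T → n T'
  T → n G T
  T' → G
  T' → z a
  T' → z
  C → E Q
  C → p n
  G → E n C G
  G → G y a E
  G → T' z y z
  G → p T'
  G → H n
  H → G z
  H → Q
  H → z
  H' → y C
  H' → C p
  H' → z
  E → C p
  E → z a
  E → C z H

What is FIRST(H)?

From H → G z: add FIRST(G) = { n, p, y, z }.
From H → Q: add FIRST(Q) = { n, p, y, z }.
H → z contributes {z}.
Union: FIRST(H) = { n, p, y, z }.

{ n, p, y, z }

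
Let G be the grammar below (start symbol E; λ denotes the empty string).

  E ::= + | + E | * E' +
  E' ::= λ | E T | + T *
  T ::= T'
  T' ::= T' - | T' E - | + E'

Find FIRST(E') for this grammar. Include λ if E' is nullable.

{ *, +, λ }

E' ::= λ contributes λ.
From E' ::= E T: add FIRST(E) = { *, + }.
E' ::= + T * contributes {+}.
Union: FIRST(E') = { *, +, λ }.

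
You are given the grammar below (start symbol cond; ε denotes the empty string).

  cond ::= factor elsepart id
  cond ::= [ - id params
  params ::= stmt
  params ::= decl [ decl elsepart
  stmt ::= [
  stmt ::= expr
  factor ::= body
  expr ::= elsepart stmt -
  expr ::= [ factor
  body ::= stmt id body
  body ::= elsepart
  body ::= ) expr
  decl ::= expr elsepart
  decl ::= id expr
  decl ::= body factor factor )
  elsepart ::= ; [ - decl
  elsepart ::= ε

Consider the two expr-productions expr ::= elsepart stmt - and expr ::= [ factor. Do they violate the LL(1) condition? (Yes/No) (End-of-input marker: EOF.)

FIRST(elsepart stmt -) = { ;, [ } and FIRST([ factor) = { [ }.
Both contain [, so the two alternatives are not disjoint — LL(1) conflict.

Yes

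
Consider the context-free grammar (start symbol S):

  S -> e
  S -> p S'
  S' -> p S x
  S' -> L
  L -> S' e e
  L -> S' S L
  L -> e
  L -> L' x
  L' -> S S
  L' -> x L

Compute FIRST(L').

{ e, p, x }

From L' -> S S: add FIRST(S) = { e, p }.
L' -> x L contributes {x}.
Union: FIRST(L') = { e, p, x }.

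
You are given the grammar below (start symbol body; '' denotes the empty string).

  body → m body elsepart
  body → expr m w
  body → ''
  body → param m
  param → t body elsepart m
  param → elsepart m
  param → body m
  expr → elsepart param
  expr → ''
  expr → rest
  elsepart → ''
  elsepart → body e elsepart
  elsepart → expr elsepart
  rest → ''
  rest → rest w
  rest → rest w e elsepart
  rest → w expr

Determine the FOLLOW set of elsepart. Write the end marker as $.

{ $, e, m, t, w }

In body → m body elsepart: elsepart is at the end, add FOLLOW(body) = { $, e, m, t, w }.
In param → t body elsepart m: add FIRST(m) = { m }.
In param → elsepart m: add FIRST(m) = { m }.
In expr → elsepart param: add FIRST(param) = { e, m, t, w }.
In elsepart → body e elsepart: elsepart is at the end, add FOLLOW(elsepart) = { $, e, m, t, w }.
In elsepart → expr elsepart: elsepart is at the end, add FOLLOW(elsepart) = { $, e, m, t, w }.
In rest → rest w e elsepart: elsepart is at the end, add FOLLOW(rest) = { $, e, m, t, w }.
Union: FOLLOW(elsepart) = { $, e, m, t, w }.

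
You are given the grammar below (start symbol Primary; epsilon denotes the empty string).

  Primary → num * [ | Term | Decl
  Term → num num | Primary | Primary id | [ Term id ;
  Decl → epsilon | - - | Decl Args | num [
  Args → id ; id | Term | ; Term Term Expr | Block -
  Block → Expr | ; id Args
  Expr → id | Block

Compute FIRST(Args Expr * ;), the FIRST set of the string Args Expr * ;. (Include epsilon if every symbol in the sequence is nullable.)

Add FIRST(Args)\{epsilon} = { -, ;, [, id, num }; Args is nullable, continue.
Add FIRST(Expr) = { ;, id }; Expr is not nullable, stop.

{ -, ;, [, id, num }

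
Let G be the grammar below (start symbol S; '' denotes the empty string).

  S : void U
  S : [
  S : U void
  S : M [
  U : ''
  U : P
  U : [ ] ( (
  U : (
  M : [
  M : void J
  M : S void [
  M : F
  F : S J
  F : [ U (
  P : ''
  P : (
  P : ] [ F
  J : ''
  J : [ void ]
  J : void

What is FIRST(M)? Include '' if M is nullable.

M : [ contributes {[}.
M : void J contributes {void}.
From M : S void [: add FIRST(S) = { (, [, ], void }.
From M : F: add FIRST(F) = { (, [, ], void }.
Union: FIRST(M) = { (, [, ], void }.

{ (, [, ], void }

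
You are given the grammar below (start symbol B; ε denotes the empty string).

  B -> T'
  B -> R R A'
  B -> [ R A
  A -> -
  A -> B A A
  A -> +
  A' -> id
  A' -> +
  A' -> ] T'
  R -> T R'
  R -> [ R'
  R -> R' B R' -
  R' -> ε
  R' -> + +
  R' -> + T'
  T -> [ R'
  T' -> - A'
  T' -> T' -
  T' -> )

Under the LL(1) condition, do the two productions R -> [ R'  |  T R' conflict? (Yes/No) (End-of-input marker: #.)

Yes

FIRST([ R') = { [ } and FIRST(T R') = { [ }.
Both contain [, so the two alternatives are not disjoint — LL(1) conflict.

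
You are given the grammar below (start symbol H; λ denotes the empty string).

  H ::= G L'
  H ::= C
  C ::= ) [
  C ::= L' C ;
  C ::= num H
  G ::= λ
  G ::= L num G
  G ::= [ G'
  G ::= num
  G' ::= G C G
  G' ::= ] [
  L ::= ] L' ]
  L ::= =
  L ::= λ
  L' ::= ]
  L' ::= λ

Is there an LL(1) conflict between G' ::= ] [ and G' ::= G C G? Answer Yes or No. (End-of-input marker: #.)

Yes

FIRST(] [) = { ] } and FIRST(G C G) = { ), =, [, ], num }.
Both contain ], so the two alternatives are not disjoint — LL(1) conflict.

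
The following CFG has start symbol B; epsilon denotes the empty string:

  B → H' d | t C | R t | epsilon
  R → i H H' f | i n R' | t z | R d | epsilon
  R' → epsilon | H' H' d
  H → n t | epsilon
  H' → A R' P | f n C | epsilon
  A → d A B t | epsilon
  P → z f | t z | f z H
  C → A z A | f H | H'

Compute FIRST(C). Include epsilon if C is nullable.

From C → A z A: A nullable, take FIRST(A) ∪ {z} = { d, z }.
C → f H contributes {f}.
From C → H': add FIRST(H') = { d, f, t, z, epsilon } (including epsilon since H' is nullable).
Union: FIRST(C) = { d, f, t, z, epsilon }.

{ d, f, t, z, epsilon }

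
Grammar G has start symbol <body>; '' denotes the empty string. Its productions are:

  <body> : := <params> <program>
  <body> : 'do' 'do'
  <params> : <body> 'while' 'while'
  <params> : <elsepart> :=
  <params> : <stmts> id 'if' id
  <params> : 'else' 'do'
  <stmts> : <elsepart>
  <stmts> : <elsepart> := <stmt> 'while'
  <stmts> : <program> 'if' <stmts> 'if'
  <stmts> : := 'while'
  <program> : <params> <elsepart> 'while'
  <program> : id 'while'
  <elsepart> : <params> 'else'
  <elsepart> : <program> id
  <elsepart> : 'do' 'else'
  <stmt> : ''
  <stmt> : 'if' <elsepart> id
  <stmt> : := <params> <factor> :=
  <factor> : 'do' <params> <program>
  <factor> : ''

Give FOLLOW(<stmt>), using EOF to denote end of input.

{ 'while' }

In <stmts> : <elsepart> := <stmt> 'while': add FIRST('while') = { 'while' }.
Union: FOLLOW(<stmt>) = { 'while' }.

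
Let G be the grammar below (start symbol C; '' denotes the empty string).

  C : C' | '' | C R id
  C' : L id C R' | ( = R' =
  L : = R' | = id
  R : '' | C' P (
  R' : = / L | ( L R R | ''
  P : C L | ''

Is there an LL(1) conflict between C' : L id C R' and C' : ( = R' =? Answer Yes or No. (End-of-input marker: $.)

No

FIRST(L id C R') = { = } and FIRST(( = R' =) = { ( }.
The FIRST sets are disjoint and neither alternative is nullable — no conflict.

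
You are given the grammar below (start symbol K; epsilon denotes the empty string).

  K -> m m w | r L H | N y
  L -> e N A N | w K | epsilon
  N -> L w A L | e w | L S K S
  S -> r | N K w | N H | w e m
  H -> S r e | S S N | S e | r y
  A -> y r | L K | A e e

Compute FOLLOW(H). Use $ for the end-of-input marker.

In K -> r L H: H is at the end, add FOLLOW(K) = { $, e, m, r, w, y }.
In S -> N H: H is at the end, add FOLLOW(S) = { $, e, m, r, w, y }.
Union: FOLLOW(H) = { $, e, m, r, w, y }.

{ $, e, m, r, w, y }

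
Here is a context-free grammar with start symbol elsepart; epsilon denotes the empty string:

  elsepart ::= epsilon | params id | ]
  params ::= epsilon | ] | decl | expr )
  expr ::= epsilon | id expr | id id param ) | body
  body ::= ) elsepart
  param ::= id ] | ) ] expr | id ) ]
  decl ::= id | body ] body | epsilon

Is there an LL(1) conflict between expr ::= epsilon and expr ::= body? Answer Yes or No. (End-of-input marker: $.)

Yes

FIRST(epsilon) = { epsilon } and FIRST(body) = { ) }.
The first alternative is nullable and FOLLOW(expr) = { ) } shares ) with FIRST of the second — conflict.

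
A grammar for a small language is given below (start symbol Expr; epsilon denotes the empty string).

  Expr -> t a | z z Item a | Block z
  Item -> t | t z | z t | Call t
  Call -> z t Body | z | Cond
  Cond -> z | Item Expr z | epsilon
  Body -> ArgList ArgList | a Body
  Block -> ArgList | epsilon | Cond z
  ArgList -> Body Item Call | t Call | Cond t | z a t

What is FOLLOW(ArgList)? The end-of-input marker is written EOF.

In Body -> ArgList ArgList: add FIRST(ArgList) = { a, t, z }.
In Body -> ArgList ArgList: ArgList is at the end, add FOLLOW(Body) = { a, t, z }.
In Block -> ArgList: ArgList is at the end, add FOLLOW(Block) = { z }.
Union: FOLLOW(ArgList) = { a, t, z }.

{ a, t, z }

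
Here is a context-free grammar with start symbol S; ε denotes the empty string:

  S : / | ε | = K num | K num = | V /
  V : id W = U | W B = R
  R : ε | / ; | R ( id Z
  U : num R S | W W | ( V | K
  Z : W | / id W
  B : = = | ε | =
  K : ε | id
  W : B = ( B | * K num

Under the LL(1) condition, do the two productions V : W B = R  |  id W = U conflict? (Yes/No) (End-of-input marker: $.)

FIRST(W B = R) = { *, = } and FIRST(id W = U) = { id }.
The FIRST sets are disjoint and neither alternative is nullable — no conflict.

No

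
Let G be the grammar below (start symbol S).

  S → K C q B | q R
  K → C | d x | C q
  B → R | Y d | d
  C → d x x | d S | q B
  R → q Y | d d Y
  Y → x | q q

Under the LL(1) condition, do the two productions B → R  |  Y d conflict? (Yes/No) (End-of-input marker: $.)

FIRST(R) = { d, q } and FIRST(Y d) = { q, x }.
Both contain q, so the two alternatives are not disjoint — LL(1) conflict.

Yes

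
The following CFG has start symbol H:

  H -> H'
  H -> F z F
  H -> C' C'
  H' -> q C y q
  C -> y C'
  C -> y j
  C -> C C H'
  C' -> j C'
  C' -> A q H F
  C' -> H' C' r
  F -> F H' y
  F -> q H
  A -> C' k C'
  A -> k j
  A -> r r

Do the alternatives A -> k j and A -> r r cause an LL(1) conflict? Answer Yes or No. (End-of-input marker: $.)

FIRST(k j) = { k } and FIRST(r r) = { r }.
The FIRST sets are disjoint and neither alternative is nullable — no conflict.

No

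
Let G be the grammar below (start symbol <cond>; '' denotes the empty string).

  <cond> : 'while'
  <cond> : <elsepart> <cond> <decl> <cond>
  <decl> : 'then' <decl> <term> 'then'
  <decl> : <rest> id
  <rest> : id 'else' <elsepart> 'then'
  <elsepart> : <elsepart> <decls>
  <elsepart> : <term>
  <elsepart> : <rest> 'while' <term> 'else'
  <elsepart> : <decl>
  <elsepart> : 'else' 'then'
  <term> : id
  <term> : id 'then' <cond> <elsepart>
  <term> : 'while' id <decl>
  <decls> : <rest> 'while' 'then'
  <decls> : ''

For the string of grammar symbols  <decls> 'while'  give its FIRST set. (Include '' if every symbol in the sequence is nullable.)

Add FIRST(<decls>)\{''} = { id }; <decls> is nullable, continue.
'while' is a terminal; add {'while'} and stop.

{ 'while', id }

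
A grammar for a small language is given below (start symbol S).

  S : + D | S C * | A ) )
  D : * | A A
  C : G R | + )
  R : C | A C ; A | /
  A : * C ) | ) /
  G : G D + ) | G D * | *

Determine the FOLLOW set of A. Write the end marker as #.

In S : A ) ): add FIRST() )) = { ) }.
In D : A A: add FIRST(A) = { ), * }.
In D : A A: A is at the end, add FOLLOW(D) = { #, *, + }.
In R : A C ; A: add FIRST(C ; A) = { *, + }.
In R : A C ; A: A is at the end, add FOLLOW(R) = { ), *, ; }.
Union: FOLLOW(A) = { #, ), *, +, ; }.

{ #, ), *, +, ; }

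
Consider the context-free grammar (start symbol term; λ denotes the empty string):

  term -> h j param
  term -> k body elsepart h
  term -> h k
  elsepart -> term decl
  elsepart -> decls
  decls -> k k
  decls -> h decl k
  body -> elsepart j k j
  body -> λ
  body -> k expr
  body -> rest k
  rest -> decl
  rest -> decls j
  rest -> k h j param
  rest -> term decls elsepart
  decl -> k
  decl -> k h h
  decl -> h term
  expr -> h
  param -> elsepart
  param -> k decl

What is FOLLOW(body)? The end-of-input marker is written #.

{ h, k }

In term -> k body elsepart h: add FIRST(elsepart h) = { h, k }.
Union: FOLLOW(body) = { h, k }.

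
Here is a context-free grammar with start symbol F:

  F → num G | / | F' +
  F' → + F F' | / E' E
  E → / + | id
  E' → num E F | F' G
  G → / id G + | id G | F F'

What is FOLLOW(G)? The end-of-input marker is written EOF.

In F → num G: G is at the end, add FOLLOW(F) = { EOF, +, /, id }.
In E' → F' G: G is at the end, add FOLLOW(E') = { /, id }.
In G → / id G +: add FIRST(+) = { + }.
In G → id G: G is at the end, add FOLLOW(G) = { EOF, +, /, id }.
Union: FOLLOW(G) = { EOF, +, /, id }.

{ EOF, +, /, id }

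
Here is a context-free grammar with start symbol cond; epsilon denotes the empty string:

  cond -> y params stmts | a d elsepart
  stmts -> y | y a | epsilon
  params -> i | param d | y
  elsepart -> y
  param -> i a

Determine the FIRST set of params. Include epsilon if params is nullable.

params -> i contributes {i}.
From params -> param d: add FIRST(param) = { i }.
params -> y contributes {y}.
Union: FIRST(params) = { i, y }.

{ i, y }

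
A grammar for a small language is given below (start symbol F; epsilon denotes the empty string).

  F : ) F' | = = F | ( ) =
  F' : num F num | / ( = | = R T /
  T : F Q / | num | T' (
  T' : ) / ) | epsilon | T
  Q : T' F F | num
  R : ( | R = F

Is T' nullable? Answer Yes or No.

Yes

T' has an epsilon-production, so T' ⇒ epsilon.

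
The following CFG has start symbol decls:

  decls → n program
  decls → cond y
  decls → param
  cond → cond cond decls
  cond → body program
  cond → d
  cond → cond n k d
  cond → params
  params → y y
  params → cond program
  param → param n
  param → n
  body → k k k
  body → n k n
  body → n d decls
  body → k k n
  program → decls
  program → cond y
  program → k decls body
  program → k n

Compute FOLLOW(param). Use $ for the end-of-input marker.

In decls → param: param is at the end, add FOLLOW(decls) = { $, d, k, n, y }.
In param → param n: add FIRST(n) = { n }.
Union: FOLLOW(param) = { $, d, k, n, y }.

{ $, d, k, n, y }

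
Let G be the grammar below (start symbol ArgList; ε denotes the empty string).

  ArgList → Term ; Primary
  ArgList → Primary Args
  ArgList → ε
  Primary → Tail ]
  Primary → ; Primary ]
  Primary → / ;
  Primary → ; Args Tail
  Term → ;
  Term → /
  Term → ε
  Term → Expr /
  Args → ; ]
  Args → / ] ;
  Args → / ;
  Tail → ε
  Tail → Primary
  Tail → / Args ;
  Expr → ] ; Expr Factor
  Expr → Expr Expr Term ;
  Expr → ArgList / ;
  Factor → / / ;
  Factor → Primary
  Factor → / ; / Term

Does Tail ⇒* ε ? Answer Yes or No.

Tail has an ε-production, so Tail ⇒ ε.

Yes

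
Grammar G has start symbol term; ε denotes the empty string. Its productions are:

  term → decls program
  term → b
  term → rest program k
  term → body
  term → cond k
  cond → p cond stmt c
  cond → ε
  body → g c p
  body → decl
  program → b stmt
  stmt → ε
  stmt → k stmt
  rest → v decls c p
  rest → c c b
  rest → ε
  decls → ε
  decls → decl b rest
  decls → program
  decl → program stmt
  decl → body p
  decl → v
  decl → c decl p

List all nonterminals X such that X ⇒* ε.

{ cond, decls, rest, stmt }

Directly nullable (have an ε-production): cond, stmt, rest, decls.
No other nonterminal has a production whose RHS symbols are all nullable.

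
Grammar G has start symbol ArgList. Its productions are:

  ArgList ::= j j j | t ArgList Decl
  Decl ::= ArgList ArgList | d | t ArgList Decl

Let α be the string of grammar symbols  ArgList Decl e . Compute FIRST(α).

Add FIRST(ArgList) = { j, t }; ArgList is not nullable, stop.

{ j, t }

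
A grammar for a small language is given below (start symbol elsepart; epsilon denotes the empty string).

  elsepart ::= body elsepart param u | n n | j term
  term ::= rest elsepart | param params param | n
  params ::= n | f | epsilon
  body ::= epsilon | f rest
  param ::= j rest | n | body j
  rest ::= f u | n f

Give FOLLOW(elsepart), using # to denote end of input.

elsepart is the start symbol, so # ∈ FOLLOW(elsepart).
In elsepart ::= body elsepart param u: add FIRST(param u) = { f, j, n }.
In term ::= rest elsepart: elsepart is at the end, add FOLLOW(term) = { #, f, j, n }.
Union: FOLLOW(elsepart) = { #, f, j, n }.

{ #, f, j, n }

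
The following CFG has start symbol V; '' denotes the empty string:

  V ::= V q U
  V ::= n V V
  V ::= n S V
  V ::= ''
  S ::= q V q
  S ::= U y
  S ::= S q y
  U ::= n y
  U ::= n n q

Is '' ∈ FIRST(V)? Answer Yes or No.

Yes

V has an ''-production, so V ⇒ ''.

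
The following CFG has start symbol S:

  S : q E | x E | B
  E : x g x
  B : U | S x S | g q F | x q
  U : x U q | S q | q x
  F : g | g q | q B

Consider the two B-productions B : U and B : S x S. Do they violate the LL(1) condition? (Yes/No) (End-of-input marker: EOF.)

FIRST(U) = { g, q, x } and FIRST(S x S) = { g, q, x }.
Both contain g, so the two alternatives are not disjoint — LL(1) conflict.

Yes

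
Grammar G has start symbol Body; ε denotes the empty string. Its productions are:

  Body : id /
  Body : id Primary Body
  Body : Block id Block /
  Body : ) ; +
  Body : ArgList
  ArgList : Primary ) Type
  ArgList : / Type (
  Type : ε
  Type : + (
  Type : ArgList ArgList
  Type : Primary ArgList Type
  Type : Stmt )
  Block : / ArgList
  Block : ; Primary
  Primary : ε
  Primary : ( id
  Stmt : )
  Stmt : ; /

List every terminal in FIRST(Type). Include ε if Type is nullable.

Type : ε contributes ε.
Type : + ( contributes {+}.
From Type : ArgList ArgList: add FIRST(ArgList) = { (, ), / }.
From Type : Primary ArgList Type: Primary nullable, take FIRST(Primary) ∪ FIRST(ArgList) = { (, ), / }.
From Type : Stmt ): add FIRST(Stmt) = { ), ; }.
Union: FIRST(Type) = { (, ), +, /, ;, ε }.

{ (, ), +, /, ;, ε }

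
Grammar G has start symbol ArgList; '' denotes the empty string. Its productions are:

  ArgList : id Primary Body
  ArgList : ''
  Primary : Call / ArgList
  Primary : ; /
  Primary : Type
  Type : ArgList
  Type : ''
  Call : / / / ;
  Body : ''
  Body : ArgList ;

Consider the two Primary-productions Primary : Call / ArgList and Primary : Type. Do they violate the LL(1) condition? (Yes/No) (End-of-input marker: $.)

No

FIRST(Call / ArgList) = { / } and FIRST(Type) = { id, '' }.
The second is nullable but FOLLOW(Primary) = { $, ;, id } is disjoint from FIRST of the first.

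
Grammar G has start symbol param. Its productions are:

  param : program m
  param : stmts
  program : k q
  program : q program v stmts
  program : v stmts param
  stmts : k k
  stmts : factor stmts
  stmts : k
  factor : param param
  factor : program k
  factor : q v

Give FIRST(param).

From param : program m: add FIRST(program) = { k, q, v }.
From param : stmts: add FIRST(stmts) = { k, q, v }.
Union: FIRST(param) = { k, q, v }.

{ k, q, v }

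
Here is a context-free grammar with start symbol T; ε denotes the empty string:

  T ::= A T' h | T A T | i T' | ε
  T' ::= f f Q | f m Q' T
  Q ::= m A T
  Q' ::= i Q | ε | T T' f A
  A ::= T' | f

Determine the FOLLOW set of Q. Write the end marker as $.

{ $, f, h, i }

In T' ::= f f Q: Q is at the end, add FOLLOW(T') = { $, f, h, i }.
In Q' ::= i Q: Q is at the end, add FOLLOW(Q') = { $, f, h, i }.
Union: FOLLOW(Q) = { $, f, h, i }.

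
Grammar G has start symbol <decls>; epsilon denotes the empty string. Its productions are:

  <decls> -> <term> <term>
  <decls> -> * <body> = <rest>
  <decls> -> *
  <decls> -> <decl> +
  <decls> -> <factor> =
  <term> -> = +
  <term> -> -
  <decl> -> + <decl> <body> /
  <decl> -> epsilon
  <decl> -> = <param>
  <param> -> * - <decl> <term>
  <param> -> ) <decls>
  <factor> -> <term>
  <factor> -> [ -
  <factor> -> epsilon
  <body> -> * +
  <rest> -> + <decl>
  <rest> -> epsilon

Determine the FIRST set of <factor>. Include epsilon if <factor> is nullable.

From <factor> -> <term>: add FIRST(<term>) = { -, = }.
<factor> -> [ - contributes {[}.
<factor> -> epsilon contributes epsilon.
Union: FIRST(<factor>) = { -, =, [, epsilon }.

{ -, =, [, epsilon }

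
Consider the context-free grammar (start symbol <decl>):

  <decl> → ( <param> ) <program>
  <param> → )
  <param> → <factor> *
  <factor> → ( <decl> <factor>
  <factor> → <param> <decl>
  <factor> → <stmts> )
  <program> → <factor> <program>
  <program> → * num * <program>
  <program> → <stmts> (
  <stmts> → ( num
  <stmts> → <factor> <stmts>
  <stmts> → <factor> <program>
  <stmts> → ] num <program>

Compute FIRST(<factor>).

<factor> → ( <decl> <factor> contributes {(}.
From <factor> → <param> <decl>: add FIRST(<param>) = { (, ), ] }.
From <factor> → <stmts> ): add FIRST(<stmts>) = { (, ), ] }.
Union: FIRST(<factor>) = { (, ), ] }.

{ (, ), ] }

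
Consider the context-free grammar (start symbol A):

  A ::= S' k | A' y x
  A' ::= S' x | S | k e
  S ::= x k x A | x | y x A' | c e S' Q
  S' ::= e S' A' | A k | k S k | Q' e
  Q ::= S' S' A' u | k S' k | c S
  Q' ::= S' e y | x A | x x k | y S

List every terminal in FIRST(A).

{ c, e, k, x, y }

From A ::= S' k: add FIRST(S') = { c, e, k, x, y }.
From A ::= A' y x: add FIRST(A') = { c, e, k, x, y }.
Union: FIRST(A) = { c, e, k, x, y }.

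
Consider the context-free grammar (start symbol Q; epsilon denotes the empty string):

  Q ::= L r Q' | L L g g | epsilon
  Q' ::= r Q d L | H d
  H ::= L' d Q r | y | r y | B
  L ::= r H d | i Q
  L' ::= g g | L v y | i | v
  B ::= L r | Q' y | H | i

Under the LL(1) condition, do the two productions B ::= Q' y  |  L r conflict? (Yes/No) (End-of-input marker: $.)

FIRST(Q' y) = { g, i, r, v, y } and FIRST(L r) = { i, r }.
Both contain i, so the two alternatives are not disjoint — LL(1) conflict.

Yes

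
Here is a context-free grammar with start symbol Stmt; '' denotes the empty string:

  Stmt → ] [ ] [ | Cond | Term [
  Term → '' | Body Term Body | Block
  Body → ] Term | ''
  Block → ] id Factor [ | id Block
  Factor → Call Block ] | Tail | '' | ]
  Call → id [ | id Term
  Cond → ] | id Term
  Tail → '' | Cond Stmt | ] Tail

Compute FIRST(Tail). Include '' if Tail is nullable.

Tail → '' contributes ''.
From Tail → Cond Stmt: add FIRST(Cond) = { ], id }.
Tail → ] Tail contributes {]}.
Union: FIRST(Tail) = { ], id, '' }.

{ ], id, '' }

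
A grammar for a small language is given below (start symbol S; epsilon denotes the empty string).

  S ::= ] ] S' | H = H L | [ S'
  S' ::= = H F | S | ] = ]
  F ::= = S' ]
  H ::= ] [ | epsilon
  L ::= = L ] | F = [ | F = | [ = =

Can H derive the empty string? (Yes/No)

H has an epsilon-production, so H ⇒ epsilon.

Yes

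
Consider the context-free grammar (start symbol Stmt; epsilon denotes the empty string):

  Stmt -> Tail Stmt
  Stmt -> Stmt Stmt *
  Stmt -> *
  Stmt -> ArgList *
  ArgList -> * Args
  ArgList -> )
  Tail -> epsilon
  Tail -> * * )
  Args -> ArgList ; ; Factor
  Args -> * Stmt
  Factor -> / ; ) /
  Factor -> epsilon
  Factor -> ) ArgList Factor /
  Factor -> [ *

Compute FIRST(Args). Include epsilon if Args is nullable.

{ ), * }

From Args -> ArgList ; ; Factor: add FIRST(ArgList) = { ), * }.
Args -> * Stmt contributes {*}.
Union: FIRST(Args) = { ), * }.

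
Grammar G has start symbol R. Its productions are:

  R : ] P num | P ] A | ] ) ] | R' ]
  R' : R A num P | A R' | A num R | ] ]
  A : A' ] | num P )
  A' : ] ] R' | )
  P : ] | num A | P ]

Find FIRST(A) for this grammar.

{ ), ], num }

From A : A' ]: add FIRST(A') = { ), ] }.
A : num P ) contributes {num}.
Union: FIRST(A) = { ), ], num }.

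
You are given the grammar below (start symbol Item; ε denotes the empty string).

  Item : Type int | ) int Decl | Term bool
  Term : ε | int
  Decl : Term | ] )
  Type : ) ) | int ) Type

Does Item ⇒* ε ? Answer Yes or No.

Nullable nonterminals: Decl, Term.
No production of Item has an RHS whose symbols are all nullable, so Item is not nullable.

No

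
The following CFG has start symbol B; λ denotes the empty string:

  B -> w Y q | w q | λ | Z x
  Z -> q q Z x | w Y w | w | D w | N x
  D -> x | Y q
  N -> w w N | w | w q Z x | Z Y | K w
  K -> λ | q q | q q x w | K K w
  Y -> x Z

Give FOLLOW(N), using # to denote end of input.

{ x }

In Z -> N x: add FIRST(x) = { x }.
In N -> w w N: N is at the end, add FOLLOW(N) = { x }.
Union: FOLLOW(N) = { x }.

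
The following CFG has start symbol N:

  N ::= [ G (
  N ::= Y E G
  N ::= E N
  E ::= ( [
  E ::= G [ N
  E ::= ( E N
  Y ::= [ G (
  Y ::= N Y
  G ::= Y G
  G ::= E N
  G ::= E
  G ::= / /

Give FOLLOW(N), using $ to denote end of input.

N is the start symbol, so $ ∈ FOLLOW(N).
In N ::= E N: N is at the end, add FOLLOW(N) = { $, (, /, [ }.
In E ::= G [ N: N is at the end, add FOLLOW(E) = { $, (, /, [ }.
In E ::= ( E N: N is at the end, add FOLLOW(E) = { $, (, /, [ }.
In Y ::= N Y: add FIRST(Y) = { (, /, [ }.
In G ::= E N: N is at the end, add FOLLOW(G) = { $, (, /, [ }.
Union: FOLLOW(N) = { $, (, /, [ }.

{ $, (, /, [ }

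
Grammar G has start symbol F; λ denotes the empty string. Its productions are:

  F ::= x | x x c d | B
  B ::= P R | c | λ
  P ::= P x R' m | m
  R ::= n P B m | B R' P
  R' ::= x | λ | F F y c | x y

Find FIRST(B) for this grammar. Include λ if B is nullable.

{ c, m, λ }

From B ::= P R: add FIRST(P) = { m }.
B ::= c contributes {c}.
B ::= λ contributes λ.
Union: FIRST(B) = { c, m, λ }.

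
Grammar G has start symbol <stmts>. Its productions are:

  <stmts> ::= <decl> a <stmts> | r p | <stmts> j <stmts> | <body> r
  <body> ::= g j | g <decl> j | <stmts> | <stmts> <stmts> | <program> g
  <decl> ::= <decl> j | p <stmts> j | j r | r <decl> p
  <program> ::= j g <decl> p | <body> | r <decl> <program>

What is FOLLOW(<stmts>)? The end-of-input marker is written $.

<stmts> is the start symbol, so $ ∈ FOLLOW(<stmts>).
In <stmts> ::= <decl> a <stmts>: <stmts> is at the end, add FOLLOW(<stmts>) = { $, g, j, p, r }.
In <stmts> ::= <stmts> j <stmts>: add FIRST(j <stmts>) = { j }.
In <stmts> ::= <stmts> j <stmts>: <stmts> is at the end, add FOLLOW(<stmts>) = { $, g, j, p, r }.
In <body> ::= <stmts>: <stmts> is at the end, add FOLLOW(<body>) = { g, r }.
In <body> ::= <stmts> <stmts>: add FIRST(<stmts>) = { g, j, p, r }.
In <body> ::= <stmts> <stmts>: <stmts> is at the end, add FOLLOW(<body>) = { g, r }.
In <decl> ::= p <stmts> j: add FIRST(j) = { j }.
Union: FOLLOW(<stmts>) = { $, g, j, p, r }.

{ $, g, j, p, r }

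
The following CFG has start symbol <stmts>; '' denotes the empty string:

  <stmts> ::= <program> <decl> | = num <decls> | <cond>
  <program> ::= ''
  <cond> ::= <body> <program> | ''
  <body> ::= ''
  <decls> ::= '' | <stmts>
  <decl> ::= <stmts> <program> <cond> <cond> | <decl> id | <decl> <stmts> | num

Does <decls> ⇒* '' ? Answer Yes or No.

Yes

<decls> has an ''-production, so <decls> ⇒ ''.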